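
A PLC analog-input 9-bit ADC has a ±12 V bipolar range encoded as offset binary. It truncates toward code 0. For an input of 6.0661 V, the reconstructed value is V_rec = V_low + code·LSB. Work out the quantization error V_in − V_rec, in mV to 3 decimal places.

Step size: 24 V ÷ 2^9 = 46.875 mV.
(V_in − V_low)/LSB = (6.0661 − (−12))/0.046875 = 385.4101 → code 385 (floor).
V_rec = (−12) + 385·0.046875 = 6.046875 V.
Difference: 0.019225 V → 19.225 mV.

19.225 mV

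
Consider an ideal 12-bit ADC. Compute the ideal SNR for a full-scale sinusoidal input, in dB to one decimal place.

74.0 dB

SNR ≈ 6.02·N + 1.76 dB = 6.02·12 + 1.76 = 74.00 dB.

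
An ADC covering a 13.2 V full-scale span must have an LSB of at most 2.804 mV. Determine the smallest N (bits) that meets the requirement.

Number of steps required ≥ 13.2 V / 2.804 mV = 4707.56.
Need 2^N ≥ 4707.56; 2^12 = 4096, 2^13 = 8192.
Minimum N = 13.

13 bits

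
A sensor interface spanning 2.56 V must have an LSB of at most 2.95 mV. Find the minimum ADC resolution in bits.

Number of steps required ≥ 2.56 V / 2.95 mV = 867.80.
Need 2^N ≥ 867.80; 2^9 = 512, 2^10 = 1024.
Minimum N = 10.

10 bits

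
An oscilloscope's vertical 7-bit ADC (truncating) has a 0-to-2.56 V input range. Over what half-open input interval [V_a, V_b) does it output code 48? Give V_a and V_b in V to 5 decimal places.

LSB = 2.56/2^7 = 20.000 mV.
V_a = V_low + 48·LSB = 0.96 V; V_b = V_low + 49·LSB = 0.98 V.

[0.96000 V, 0.98000 V)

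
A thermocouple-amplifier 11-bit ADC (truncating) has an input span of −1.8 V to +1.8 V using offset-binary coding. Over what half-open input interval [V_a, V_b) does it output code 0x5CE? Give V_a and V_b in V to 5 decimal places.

LSB = 3.6/2^11 = 1.758 mV.
Code 0x5CE = 1486 decimal.
V_a = V_low + 1486·LSB = 0.812109 V; V_b = V_low + 1487·LSB = 0.813867 V.

[0.81211 V, 0.81387 V)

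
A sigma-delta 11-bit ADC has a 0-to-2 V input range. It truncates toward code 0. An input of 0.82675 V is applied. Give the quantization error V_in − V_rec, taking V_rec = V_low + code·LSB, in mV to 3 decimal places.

0.578 mV

LSB = 2/2^11 = 0.977 mV.
(0.82675 − 0)/0.000976562 = 846.5920; ⌊·⌋ gives code 846.
Code 846 maps back to 0 + 846×0.000976562 V = 0.82617188 V.
V_in − V_rec = 0.000578125 V = 0.578 mV.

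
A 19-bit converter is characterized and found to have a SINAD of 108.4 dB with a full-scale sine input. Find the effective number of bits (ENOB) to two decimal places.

ENOB = (SINAD − 1.76) / 6.02 = (108.4 − 1.76)/6.02 = 17.714.

17.71 bits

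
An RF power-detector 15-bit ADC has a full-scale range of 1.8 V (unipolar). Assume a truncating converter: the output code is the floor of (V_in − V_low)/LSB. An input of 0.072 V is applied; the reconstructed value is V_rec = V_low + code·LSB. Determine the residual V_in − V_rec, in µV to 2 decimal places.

One LSB is 1.8 V / 32768 = 54.93 µV.
(0.072 − 0)/5.49316e-05 = 1310.7200; ⌊·⌋ gives code 1310.
V_rec = 0 + 1310·5.49316e-05 = 0.071960449 V.
Difference: 3.95508e-05 V → 39.55 µV.

39.55 µV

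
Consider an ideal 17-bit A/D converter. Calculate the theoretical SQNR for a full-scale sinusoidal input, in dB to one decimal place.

104.1 dB

SNR ≈ 6.02·N + 1.76 dB = 6.02·17 + 1.76 = 104.10 dB.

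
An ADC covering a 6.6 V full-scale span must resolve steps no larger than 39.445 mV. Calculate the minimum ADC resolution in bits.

Number of steps required ≥ 6.6 V / 39.445 mV = 167.32.
Need 2^N ≥ 167.32; 2^7 = 128, 2^8 = 256.
Minimum N = 8.

8 bits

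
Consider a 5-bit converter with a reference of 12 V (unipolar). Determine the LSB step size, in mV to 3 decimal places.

375.000 mV

Full-scale span = 12 V.
LSB = 12 / 2^5 = 12 / 32 = 0.375 V = 375.000 mV.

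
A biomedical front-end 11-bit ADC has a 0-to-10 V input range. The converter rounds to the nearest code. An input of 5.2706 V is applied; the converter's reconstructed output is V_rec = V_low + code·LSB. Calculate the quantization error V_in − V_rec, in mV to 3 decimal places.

Step size: 10 V ÷ 2^11 = 4.883 mV.
(5.2706 − 0)/0.00488281 = 1079.4189; round gives code 1079.
Code 1079 maps back to 0 + 1079×0.00488281 V = 5.2685547 V.
V_in − V_rec = 0.00204531 V = 2.045 mV.

2.045 mV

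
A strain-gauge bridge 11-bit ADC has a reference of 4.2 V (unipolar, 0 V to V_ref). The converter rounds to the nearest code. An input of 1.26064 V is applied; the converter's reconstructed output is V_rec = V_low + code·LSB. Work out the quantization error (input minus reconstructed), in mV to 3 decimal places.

One LSB is 4.2 V / 2048 = 2.051 mV.
Scaled input = 614.7121 LSBs, so code = 615.
Reconstructed: 1.2612305 V.
Difference: -0.000590469 V → -0.590 mV.

-0.590 mV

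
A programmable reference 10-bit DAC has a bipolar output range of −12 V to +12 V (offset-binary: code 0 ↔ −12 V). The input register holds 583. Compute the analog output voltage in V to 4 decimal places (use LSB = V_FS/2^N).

1.6641 V

LSB = 24 V / 2^10 = 23.438 mV.
V_out = (−12) + 583 × 0.0234375 V = 1.66406 V.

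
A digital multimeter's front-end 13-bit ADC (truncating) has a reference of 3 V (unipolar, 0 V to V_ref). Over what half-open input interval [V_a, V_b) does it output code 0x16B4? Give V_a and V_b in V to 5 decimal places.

LSB = 3/2^13 = 366.21 µV.
Code 0x16B4 = 5812 decimal.
V_a = V_low + 5812·LSB = 2.12842 V; V_b = V_low + 5813·LSB = 2.12878 V.

[2.12842 V, 2.12878 V)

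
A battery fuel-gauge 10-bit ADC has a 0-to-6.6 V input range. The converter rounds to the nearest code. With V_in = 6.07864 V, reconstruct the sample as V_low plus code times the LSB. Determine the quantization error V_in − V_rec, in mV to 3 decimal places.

One LSB is 6.6 V / 1024 = 6.445 mV.
(6.07864 − 0)/0.00644531 = 943.1102; round gives code 943.
Code 943 maps back to 0 + 943×0.00644531 V = 6.0779297 V.
V_in − V_rec = 0.000710313 V = 0.710 mV.

0.710 mV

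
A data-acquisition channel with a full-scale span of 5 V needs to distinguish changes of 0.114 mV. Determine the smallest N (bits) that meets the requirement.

Number of steps required ≥ 5 V / 0.114 mV = 43859.65.
Need 2^N ≥ 43859.65; 2^15 = 32768, 2^16 = 65536.
Minimum N = 16.

16 bits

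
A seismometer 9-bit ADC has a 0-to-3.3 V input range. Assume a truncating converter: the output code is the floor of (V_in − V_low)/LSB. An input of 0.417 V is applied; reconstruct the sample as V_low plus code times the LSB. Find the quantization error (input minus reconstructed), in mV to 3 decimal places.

One LSB is 3.3 V / 512 = 6.445 mV.
(0.417 − 0)/0.00644531 = 64.6982; ⌊·⌋ gives code 64.
Code 64 maps back to 0 + 64×0.00644531 V = 0.4125 V.
Error = 0.417 − 0.4125 = 0.0045 V = 4.500 mV.

4.500 mV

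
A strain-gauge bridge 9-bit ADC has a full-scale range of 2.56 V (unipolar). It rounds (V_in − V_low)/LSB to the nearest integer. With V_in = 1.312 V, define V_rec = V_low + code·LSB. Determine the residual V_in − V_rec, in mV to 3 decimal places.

2.000 mV

One LSB is 2.56 V / 512 = 5.000 mV.
(V_in − V_low)/LSB = (1.312 − 0)/0.005 = 262.4000 → code 262 (round).
Reconstructed: 1.31 V.
V_in − V_rec = 0.002 V = 2.000 mV.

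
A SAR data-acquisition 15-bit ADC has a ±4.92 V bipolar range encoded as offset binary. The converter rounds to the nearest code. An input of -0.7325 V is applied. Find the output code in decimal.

Full-scale span = 9.84 V; LSB = 9.84/2^15 = 300.29 µV.
Input sits at 13944.715 steps above V_low.
So the output code is 13945.

code 13945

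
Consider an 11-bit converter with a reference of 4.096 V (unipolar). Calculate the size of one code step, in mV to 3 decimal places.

Full-scale span = 4.096 V.
LSB = 4.096 / 2^11 = 4.096 / 2048 = 0.002 V = 2.000 mV.

2.000 mV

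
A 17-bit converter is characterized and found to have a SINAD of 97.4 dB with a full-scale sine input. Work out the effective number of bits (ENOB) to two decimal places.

15.89 bits

ENOB = (SINAD − 1.76) / 6.02 = (97.4 − 1.76)/6.02 = 15.887.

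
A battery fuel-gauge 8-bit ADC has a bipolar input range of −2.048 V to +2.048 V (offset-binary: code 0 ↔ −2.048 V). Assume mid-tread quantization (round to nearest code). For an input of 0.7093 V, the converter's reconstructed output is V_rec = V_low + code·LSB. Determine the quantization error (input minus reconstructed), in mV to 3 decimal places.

Step size: 4.096 V ÷ 2^8 = 16.000 mV.
(0.7093 − (−2.048))/0.016 = 172.3313; round gives code 172.
Reconstructed: 0.704 V.
Error = 0.7093 − 0.704 = 0.0053 V = 5.300 mV.

5.300 mV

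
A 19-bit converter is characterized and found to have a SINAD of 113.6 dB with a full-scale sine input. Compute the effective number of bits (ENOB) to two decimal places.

18.58 bits

ENOB = (SINAD − 1.76) / 6.02 = (113.6 − 1.76)/6.02 = 18.578.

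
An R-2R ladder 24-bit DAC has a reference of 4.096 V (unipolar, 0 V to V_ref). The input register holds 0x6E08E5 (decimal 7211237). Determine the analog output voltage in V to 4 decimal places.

1.7606 V

LSB = 4.096 V / 2^24 = 0.24 µV.
Code 0x6E08E5 = 7211237 decimal.
V_out = 0 + 7211237 × 2.44141e-07 V = 1.76056 V.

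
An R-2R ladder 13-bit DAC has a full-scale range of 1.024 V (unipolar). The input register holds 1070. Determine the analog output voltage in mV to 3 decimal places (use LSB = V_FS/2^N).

LSB = 1.024 V / 2^13 = 125.00 µV.
V_out = 0 + 1070 × 0.000125 V = 0.13375 V.
= 133.750 mV.

133.750 mV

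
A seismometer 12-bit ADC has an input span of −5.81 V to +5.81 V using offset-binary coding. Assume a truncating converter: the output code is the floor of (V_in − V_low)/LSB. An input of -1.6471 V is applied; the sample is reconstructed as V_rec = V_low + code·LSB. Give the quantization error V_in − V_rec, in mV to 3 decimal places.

1.147 mV

Step size: 11.62 V ÷ 2^12 = 2.837 mV.
(-1.6471 − (−5.81))/0.00283691 = 1467.4043; ⌊·⌋ gives code 1467.
Reconstructed: -1.6482471 V.
Difference: 0.00114707 V → 1.147 mV.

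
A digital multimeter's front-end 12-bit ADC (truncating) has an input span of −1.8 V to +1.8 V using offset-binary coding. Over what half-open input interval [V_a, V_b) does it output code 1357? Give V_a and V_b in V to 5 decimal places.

LSB = 3.6/2^12 = 0.879 mV.
V_a = V_low + 1357·LSB = -0.607324 V; V_b = V_low + 1358·LSB = -0.606445 V.

[-0.60732 V, -0.60645 V)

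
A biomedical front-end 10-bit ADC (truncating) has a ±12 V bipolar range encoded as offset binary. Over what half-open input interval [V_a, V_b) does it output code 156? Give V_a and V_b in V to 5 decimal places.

[-8.34375 V, -8.32031 V)

LSB = 24/2^10 = 23.438 mV.
V_a = V_low + 156·LSB = -8.34375 V; V_b = V_low + 157·LSB = -8.32031 V.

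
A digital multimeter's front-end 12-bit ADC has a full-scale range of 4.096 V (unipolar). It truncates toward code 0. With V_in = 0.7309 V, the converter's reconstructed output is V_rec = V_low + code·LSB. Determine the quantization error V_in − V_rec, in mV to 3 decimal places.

0.900 mV

Step size: 4.096 V ÷ 2^12 = 1.000 mV.
Scaled input = 730.9000 LSBs, so code = 730.
Code 730 maps back to 0 + 730×0.001 V = 0.73 V.
Difference: 0.0009 V → 0.900 mV.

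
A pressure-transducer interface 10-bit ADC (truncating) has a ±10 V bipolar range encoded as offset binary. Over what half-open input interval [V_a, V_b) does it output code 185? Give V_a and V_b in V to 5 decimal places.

[-6.38672 V, -6.36719 V)

LSB = 20/2^10 = 19.531 mV.
V_a = V_low + 185·LSB = -6.38672 V; V_b = V_low + 186·LSB = -6.36719 V.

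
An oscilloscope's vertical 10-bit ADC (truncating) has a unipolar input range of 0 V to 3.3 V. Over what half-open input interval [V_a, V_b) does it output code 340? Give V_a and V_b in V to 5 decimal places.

LSB = 3.3/2^10 = 3.223 mV.
V_a = V_low + 340·LSB = 1.0957 V; V_b = V_low + 341·LSB = 1.09893 V.

[1.09570 V, 1.09893 V)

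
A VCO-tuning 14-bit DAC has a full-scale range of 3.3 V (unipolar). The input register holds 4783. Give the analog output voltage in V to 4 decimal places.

0.9634 V

LSB = 3.3 V / 2^14 = 201.42 µV.
V_out = 0 + 4783 × 0.000201416 V = 0.963373 V.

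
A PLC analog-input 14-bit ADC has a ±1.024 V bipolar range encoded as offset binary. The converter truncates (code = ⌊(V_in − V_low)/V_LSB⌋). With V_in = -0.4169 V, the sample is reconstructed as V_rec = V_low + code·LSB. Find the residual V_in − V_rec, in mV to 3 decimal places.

0.100 mV

One LSB is 2.048 V / 16384 = 125.00 µV.
(-0.4169 − (−1.024))/0.000125 = 4856.8000; ⌊·⌋ gives code 4856.
Code 4856 maps back to (−1.024) + 4856×0.000125 V = -0.417 V.
V_in − V_rec = 0.0001 V = 0.100 mV.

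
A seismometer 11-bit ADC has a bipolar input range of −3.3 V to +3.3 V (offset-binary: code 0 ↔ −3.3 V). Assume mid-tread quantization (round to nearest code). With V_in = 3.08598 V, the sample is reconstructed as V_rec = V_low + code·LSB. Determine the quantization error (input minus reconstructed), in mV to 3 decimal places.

-1.325 mV

One LSB is 6.6 V / 2048 = 3.223 mV.
Scaled input = 1981.5889 LSBs, so code = 1982.
Code 1982 maps back to (−3.3) + 1982×0.00322266 V = 3.0873047 V.
Error = 3.08598 − 3.0873047 = -0.00132469 V = -1.325 mV.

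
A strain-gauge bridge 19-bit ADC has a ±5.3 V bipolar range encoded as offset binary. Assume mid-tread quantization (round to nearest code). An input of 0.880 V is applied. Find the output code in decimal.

With 524288 levels over 10.6 V, one step is 20.22 µV.
(V_in − V_low)/LSB = (0.880 − (−5.3)) / 2.02179e-05 = 305669.796.
So the output code is 305670.

code 305670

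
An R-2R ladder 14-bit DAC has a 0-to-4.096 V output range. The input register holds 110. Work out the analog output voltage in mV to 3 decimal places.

27.500 mV

LSB = 4.096 V / 2^14 = 250.00 µV.
V_out = 0 + 110 × 0.00025 V = 0.0275 V.
= 27.500 mV.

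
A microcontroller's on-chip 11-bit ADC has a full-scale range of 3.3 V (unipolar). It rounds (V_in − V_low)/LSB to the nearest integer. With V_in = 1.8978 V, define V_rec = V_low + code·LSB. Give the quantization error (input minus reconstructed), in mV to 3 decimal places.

-0.345 mV

Step size: 3.3 V ÷ 2^11 = 1.611 mV.
Scaled input = 1177.7862 LSBs, so code = 1178.
V_rec = 0 + 1178·0.00161133 = 1.8981445 V.
Difference: -0.000344531 V → -0.345 mV.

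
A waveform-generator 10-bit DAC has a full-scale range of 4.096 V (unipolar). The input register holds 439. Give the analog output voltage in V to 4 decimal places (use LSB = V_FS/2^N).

LSB = 4.096 V / 2^10 = 4.000 mV.
V_out = 0 + 439 × 0.004 V = 1.756 V.

1.7560 V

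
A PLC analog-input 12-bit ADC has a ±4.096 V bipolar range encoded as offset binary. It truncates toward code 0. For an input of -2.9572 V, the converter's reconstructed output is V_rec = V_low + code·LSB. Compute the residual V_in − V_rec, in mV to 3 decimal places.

Step size: 8.192 V ÷ 2^12 = 2.000 mV.
(V_in − V_low)/LSB = (-2.9572 − (−4.096))/0.002 = 569.4000 → code 569 (floor).
V_rec = (−4.096) + 569·0.002 = -2.958 V.
V_in − V_rec = 0.0008 V = 0.800 mV.

0.800 mV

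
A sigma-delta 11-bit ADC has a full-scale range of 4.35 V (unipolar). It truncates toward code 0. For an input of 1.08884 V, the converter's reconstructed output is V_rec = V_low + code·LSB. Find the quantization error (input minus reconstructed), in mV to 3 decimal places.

One LSB is 4.35 V / 2048 = 2.124 mV.
(V_in − V_low)/LSB = (1.08884 − 0)/0.00212402 = 512.6309 → code 512 (floor).
V_rec = 0 + 512·0.00212402 = 1.0875 V.
Error = 1.08884 − 1.0875 = 0.00134 V = 1.340 mV.

1.340 mV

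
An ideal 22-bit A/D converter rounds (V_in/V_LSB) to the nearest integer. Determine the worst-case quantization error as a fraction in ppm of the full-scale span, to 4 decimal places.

0.1192 ppm

Rounding → worst-case error = ½ LSB = V_FS/2^23, so 1e+06/8388608 = 0.119209 ppm of full scale.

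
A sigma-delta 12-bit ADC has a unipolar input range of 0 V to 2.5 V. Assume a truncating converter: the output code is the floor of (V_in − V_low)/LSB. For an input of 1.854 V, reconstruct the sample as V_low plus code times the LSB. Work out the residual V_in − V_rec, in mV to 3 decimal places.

0.362 mV

One LSB is 2.5 V / 4096 = 0.610 mV.
(V_in − V_low)/LSB = (1.854 − 0)/0.000610352 = 3037.5936 → code 3037 (floor).
Reconstructed: 1.8536377 V.
Error = 1.854 − 1.8536377 = 0.000362305 V = 0.362 mV.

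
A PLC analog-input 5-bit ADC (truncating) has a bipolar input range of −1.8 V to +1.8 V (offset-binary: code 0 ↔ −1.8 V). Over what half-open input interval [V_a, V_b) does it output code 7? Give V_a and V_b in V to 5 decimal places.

LSB = 3.6/2^5 = 112.500 mV.
V_a = V_low + 7·LSB = -1.0125 V; V_b = V_low + 8·LSB = -0.9 V.

[-1.01250 V, -0.90000 V)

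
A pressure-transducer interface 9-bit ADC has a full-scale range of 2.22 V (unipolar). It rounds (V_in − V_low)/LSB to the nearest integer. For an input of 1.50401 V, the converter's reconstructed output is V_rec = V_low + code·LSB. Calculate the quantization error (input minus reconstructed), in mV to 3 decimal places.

LSB = 2.22/2^9 = 4.336 mV.
Scaled input = 346.8708 LSBs, so code = 347.
V_rec = 0 + 347·0.00433594 = 1.5045703 V.
Error = 1.50401 − 1.5045703 = -0.000560313 V = -0.560 mV.

-0.560 mV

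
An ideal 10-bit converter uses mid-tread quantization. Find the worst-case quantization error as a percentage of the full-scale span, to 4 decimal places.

0.0488 %

Rounding → worst-case error = ½ LSB = V_FS/2^11, so 100/2048 = 0.0488281 % of full scale.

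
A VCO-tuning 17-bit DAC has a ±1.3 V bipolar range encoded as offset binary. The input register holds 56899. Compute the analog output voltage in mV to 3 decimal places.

-171.327 mV

LSB = 2.6 V / 2^17 = 19.84 µV.
V_out = (−1.3) + 56899 × 1.98364e-05 V = -0.171327 V.
= -171.327 mV.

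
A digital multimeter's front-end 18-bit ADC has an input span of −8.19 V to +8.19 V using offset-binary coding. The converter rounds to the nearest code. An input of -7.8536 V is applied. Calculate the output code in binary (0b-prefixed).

code 0b1010100001000 (decimal 5384)

LSB = 16.38 V / 262144 = 62.48 µV.
Input sits at 5383.714 steps above V_low.
round(5383.714) = 5384.
In binary (0b-prefixed): 0b1010100001000.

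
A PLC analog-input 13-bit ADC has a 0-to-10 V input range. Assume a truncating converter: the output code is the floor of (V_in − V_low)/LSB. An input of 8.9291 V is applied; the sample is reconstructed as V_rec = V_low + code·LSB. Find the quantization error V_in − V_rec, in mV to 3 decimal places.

Step size: 10 V ÷ 2^13 = 1.221 mV.
Scaled input = 7314.7187 LSBs, so code = 7314.
Reconstructed: 8.9282227 V.
Error = 8.9291 − 8.9282227 = 0.000877344 V = 0.877 mV.

0.877 mV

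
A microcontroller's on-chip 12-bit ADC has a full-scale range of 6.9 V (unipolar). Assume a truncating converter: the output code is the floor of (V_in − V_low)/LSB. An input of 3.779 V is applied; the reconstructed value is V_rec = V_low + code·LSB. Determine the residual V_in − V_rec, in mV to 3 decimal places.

0.509 mV

Step size: 6.9 V ÷ 2^12 = 1.685 mV.
(V_in − V_low)/LSB = (3.779 − 0)/0.00168457 = 2243.3020 → code 2243 (floor).
Reconstructed: 3.7784912 V.
Error = 3.779 − 3.7784912 = 0.000508789 V = 0.509 mV.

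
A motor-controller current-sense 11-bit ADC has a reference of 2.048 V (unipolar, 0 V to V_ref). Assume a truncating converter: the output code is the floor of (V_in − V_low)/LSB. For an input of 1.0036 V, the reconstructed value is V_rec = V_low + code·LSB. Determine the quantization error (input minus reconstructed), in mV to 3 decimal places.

0.600 mV

LSB = 2.048/2^11 = 1.000 mV.
Scaled input = 1003.6000 LSBs, so code = 1003.
Code 1003 maps back to 0 + 1003×0.001 V = 1.003 V.
V_in − V_rec = 0.0006 V = 0.600 mV.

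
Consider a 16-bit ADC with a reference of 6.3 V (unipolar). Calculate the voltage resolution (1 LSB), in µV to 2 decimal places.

96.13 µV

Full-scale span = 6.3 V.
LSB = 6.3 / 2^16 = 6.3 / 65536 = 9.61304e-05 V = 96.13 µV.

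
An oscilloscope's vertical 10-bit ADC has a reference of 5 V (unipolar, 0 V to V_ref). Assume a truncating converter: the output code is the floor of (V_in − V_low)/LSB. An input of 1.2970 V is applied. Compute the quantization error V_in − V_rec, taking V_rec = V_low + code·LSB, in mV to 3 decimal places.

3.055 mV

Step size: 5 V ÷ 2^10 = 4.883 mV.
Scaled input = 265.6256 LSBs, so code = 265.
V_rec = 0 + 265·0.00488281 = 1.2939453 V.
Error = 1.2970 − 1.2939453 = 0.00305469 V = 3.055 mV.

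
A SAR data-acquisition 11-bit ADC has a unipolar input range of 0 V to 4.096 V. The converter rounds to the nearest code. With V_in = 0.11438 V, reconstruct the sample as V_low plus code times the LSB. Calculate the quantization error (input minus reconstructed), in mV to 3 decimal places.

0.380 mV

Step size: 4.096 V ÷ 2^11 = 2.000 mV.
(0.11438 − 0)/0.002 = 57.1900; round gives code 57.
V_rec = 0 + 57·0.002 = 0.114 V.
Error = 0.11438 − 0.114 = 0.00038 V = 0.380 mV.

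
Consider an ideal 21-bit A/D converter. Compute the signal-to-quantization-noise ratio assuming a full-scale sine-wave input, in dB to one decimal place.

SNR ≈ 6.02·N + 1.76 dB = 6.02·21 + 1.76 = 128.18 dB.

128.2 dB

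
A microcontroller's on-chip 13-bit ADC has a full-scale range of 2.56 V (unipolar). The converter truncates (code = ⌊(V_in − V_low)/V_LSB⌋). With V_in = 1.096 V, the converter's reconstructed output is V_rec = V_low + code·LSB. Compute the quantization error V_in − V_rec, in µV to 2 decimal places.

LSB = 2.56/2^13 = 312.50 µV.
Scaled input = 3507.2000 LSBs, so code = 3507.
Code 3507 maps back to 0 + 3507×0.0003125 V = 1.0959375 V.
Error = 1.096 − 1.0959375 = 6.25e-05 V = 62.50 µV.

62.50 µV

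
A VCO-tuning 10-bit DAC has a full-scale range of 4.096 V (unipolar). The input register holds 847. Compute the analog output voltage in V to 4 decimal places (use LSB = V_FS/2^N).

LSB = 4.096 V / 2^10 = 4.000 mV.
V_out = 0 + 847 × 0.004 V = 3.388 V.

3.3880 V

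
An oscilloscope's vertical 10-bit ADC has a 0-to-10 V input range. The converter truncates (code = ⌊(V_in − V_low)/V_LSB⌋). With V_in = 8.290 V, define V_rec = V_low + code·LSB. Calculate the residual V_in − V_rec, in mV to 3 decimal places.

LSB = 10/2^10 = 9.766 mV.
Scaled input = 848.8960 LSBs, so code = 848.
Code 848 maps back to 0 + 848×0.00976562 V = 8.28125 V.
V_in − V_rec = 0.00875 V = 8.750 mV.

8.750 mV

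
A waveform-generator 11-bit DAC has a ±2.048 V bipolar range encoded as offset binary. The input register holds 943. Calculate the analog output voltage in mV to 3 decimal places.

LSB = 4.096 V / 2^11 = 2.000 mV.
V_out = (−2.048) + 943 × 0.002 V = -0.162 V.
= -162.000 mV.

-162.000 mV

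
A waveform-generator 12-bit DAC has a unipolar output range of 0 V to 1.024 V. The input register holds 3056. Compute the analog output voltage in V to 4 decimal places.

LSB = 1.024 V / 2^12 = 250.00 µV.
V_out = 0 + 3056 × 0.00025 V = 0.764 V.

0.7640 V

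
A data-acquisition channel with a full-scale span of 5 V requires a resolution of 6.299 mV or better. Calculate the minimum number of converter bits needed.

10 bits

Number of steps required ≥ 5 V / 6.299 mV = 793.78.
Need 2^N ≥ 793.78; 2^9 = 512, 2^10 = 1024.
Minimum N = 10.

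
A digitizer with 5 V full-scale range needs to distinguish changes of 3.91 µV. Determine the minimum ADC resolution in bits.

21 bits

Number of steps required ≥ 5 V / 3.91 µV = 1278772.38.
Need 2^N ≥ 1278772.38; 2^20 = 1048576, 2^21 = 2097152.
Minimum N = 21.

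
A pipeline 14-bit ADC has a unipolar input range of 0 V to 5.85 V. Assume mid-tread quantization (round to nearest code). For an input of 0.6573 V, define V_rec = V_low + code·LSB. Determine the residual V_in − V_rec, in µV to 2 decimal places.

One LSB is 5.85 V / 16384 = 357.06 µV.
(0.6573 − 0)/0.000357056 = 1840.8894; round gives code 1841.
V_rec = 0 + 1841·0.000357056 = 0.65733948 V.
Difference: -3.94775e-05 V → -39.48 µV.

-39.48 µV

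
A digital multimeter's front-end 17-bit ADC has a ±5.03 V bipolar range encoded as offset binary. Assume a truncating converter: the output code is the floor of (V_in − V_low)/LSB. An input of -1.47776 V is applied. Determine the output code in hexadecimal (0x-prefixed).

code 0xB4CA (decimal 46282)

With 131072 levels over 10.06 V, one step is 76.75 µV.
(V_in − V_low)/LSB = (-1.47776 − (−5.03)) / 7.67517e-05 = 46282.227.
⌊·⌋(46282.227) = 46282.
In hexadecimal (0x-prefixed): 0xB4CA.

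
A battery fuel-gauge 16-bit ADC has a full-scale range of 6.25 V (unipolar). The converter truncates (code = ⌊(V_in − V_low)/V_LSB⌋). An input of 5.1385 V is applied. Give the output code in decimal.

With 65536 levels over 6.25 V, one step is 95.37 µV.
(5.1385 − 0) / 9.53674e-05 = 53881.078 LSBs.
⌊·⌋(53881.078) = 53881.

code 53881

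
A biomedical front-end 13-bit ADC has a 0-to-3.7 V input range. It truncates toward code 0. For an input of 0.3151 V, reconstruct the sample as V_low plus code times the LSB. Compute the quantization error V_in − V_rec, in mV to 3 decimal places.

Step size: 3.7 V ÷ 2^13 = 451.66 µV.
(V_in − V_low)/LSB = (0.3151 − 0)/0.00045166 = 697.6484 → code 697 (floor).
V_rec = 0 + 697·0.00045166 = 0.31480713 V.
V_in − V_rec = 0.000292871 V = 0.293 mV.

0.293 mV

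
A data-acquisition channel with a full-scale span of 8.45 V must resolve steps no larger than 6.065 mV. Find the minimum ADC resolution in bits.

11 bits

Number of steps required ≥ 8.45 V / 6.065 mV = 1393.24.
Need 2^N ≥ 1393.24; 2^10 = 1024, 2^11 = 2048.
Minimum N = 11.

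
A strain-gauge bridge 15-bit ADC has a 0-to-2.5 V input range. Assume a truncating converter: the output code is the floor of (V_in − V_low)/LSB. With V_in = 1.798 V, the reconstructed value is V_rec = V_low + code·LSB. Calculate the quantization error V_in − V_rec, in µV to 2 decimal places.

One LSB is 2.5 V / 32768 = 76.29 µV.
(V_in − V_low)/LSB = (1.798 − 0)/7.62939e-05 = 23566.7456 → code 23566 (floor).
V_rec = 0 + 23566·7.62939e-05 = 1.7979431 V.
Error = 1.798 − 1.7979431 = 5.68848e-05 V = 56.88 µV.

56.88 µV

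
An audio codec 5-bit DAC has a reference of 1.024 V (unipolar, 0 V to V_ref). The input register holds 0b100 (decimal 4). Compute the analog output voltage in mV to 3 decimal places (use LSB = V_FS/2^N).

LSB = 1.024 V / 2^5 = 32.000 mV.
Code 0b100 = 4 decimal.
V_out = 0 + 4 × 0.032 V = 0.128 V.
= 128.000 mV.

128.000 mV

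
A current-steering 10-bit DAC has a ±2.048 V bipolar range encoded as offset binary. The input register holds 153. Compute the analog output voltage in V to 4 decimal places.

LSB = 4.096 V / 2^10 = 4.000 mV.
V_out = (−2.048) + 153 × 0.004 V = -1.436 V.

-1.4360 V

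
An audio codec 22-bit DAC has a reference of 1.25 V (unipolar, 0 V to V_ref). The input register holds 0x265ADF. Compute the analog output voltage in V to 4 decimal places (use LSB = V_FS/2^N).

0.7491 V

LSB = 1.25 V / 2^22 = 0.30 µV.
Code 0x265ADF = 2513631 decimal.
V_out = 0 + 2513631 × 2.98023e-07 V = 0.74912 V.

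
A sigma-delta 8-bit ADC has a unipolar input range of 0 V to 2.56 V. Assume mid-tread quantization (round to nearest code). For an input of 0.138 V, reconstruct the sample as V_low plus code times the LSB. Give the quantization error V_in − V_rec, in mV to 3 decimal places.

-2.000 mV

LSB = 2.56/2^8 = 10.000 mV.
(V_in − V_low)/LSB = (0.138 − 0)/0.01 = 13.8000 → code 14 (round).
V_rec = 0 + 14·0.01 = 0.14 V.
Error = 0.138 − 0.14 = -0.002 V = -2.000 mV.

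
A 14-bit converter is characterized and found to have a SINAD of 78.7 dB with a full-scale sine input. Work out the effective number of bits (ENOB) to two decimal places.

ENOB = (SINAD − 1.76) / 6.02 = (78.7 − 1.76)/6.02 = 12.781.

12.78 bits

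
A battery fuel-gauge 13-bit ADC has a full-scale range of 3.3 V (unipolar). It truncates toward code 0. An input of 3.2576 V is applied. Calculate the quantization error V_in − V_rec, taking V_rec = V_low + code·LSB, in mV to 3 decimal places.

0.300 mV

One LSB is 3.3 V / 8192 = 402.83 µV.
(V_in − V_low)/LSB = (3.2576 − 0)/0.000402832 = 8086.7452 → code 8086 (floor).
V_rec = 0 + 8086·0.000402832 = 3.2572998 V.
Difference: 0.000300195 V → 0.300 mV.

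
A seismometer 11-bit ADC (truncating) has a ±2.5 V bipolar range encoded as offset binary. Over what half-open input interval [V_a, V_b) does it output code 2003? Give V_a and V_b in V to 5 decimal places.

LSB = 5/2^11 = 2.441 mV.
V_a = V_low + 2003·LSB = 2.39014 V; V_b = V_low + 2004·LSB = 2.39258 V.

[2.39014 V, 2.39258 V)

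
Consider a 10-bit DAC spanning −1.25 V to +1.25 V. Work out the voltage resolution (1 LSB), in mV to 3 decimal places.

Full-scale span = 2.5 V.
LSB = 2.5 / 2^10 = 2.5 / 1024 = 0.00244141 V = 2.441 mV.

2.441 mV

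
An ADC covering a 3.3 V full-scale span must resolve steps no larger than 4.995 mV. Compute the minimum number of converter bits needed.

Number of steps required ≥ 3.3 V / 4.995 mV = 660.66.
Need 2^N ≥ 660.66; 2^9 = 512, 2^10 = 1024.
Minimum N = 10.

10 bits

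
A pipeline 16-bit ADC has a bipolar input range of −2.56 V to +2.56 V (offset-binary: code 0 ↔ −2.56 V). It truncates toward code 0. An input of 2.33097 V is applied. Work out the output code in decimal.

code 62604

Full-scale span = 5.12 V; LSB = 5.12/2^16 = 78.12 µV.
(V_in − V_low)/LSB = (2.33097 − (−2.56)) / 7.8125e-05 = 62604.416.
⌊·⌋(62604.416) = 62604.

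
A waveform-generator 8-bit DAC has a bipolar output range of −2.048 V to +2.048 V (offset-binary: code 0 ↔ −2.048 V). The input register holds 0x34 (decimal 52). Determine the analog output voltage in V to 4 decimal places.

-1.2160 V

LSB = 4.096 V / 2^8 = 16.000 mV.
Code 0x34 = 52 decimal.
V_out = (−2.048) + 52 × 0.016 V = -1.216 V.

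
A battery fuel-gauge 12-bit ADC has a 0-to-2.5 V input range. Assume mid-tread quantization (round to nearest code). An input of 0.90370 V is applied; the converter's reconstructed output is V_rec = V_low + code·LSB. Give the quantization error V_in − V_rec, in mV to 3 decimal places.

Step size: 2.5 V ÷ 2^12 = 0.610 mV.
(0.90370 − 0)/0.000610352 = 1480.6221; round gives code 1481.
Code 1481 maps back to 0 + 1481×0.000610352 V = 0.90393066 V.
V_in − V_rec = -0.000230664 V = -0.231 mV.

-0.231 mV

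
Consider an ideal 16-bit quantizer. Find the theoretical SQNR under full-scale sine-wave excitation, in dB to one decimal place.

SNR ≈ 6.02·N + 1.76 dB = 6.02·16 + 1.76 = 98.08 dB.

98.1 dB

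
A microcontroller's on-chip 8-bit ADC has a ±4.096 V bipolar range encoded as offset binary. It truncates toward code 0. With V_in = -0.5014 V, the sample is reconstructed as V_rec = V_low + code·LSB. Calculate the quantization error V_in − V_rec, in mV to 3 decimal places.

LSB = 8.192/2^8 = 32.000 mV.
Scaled input = 112.3312 LSBs, so code = 112.
V_rec = (−4.096) + 112·0.032 = -0.512 V.
Error = -0.5014 − (−0.512) = 0.0106 V = 10.600 mV.

10.600 mV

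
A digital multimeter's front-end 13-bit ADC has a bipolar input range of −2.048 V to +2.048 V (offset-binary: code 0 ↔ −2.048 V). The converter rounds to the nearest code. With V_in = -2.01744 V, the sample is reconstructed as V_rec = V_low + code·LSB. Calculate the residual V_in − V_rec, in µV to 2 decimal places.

One LSB is 4.096 V / 8192 = 0.500 mV.
(-2.01744 − (−2.048))/0.0005 = 61.1200; round gives code 61.
Reconstructed: -2.0175 V.
Error = -2.01744 − (−2.0175) = 6e-05 V = 60.00 µV.

60.00 µV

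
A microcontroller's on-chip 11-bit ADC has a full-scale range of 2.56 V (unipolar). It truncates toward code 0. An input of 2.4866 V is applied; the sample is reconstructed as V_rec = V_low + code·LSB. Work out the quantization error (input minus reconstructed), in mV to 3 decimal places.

0.350 mV

Step size: 2.56 V ÷ 2^11 = 1.250 mV.
(2.4866 − 0)/0.00125 = 1989.2800; ⌊·⌋ gives code 1989.
Code 1989 maps back to 0 + 1989×0.00125 V = 2.48625 V.
Error = 2.4866 − 2.48625 = 0.00035 V = 0.350 mV.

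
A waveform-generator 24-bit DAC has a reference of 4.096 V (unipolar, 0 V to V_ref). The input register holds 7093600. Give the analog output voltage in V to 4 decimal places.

LSB = 4.096 V / 2^24 = 0.24 µV.
V_out = 0 + 7093600 × 2.44141e-07 V = 1.73184 V.

1.7318 V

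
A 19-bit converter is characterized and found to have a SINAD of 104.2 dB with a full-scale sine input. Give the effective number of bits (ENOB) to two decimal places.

ENOB = (SINAD − 1.76) / 6.02 = (104.2 − 1.76)/6.02 = 17.017.

17.02 bits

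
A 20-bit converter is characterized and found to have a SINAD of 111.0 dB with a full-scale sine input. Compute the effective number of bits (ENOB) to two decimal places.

ENOB = (SINAD − 1.76) / 6.02 = (111.0 − 1.76)/6.02 = 18.146.

18.15 bits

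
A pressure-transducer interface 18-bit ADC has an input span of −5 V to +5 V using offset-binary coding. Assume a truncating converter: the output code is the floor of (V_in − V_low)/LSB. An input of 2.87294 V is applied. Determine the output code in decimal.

LSB = 10 V / 262144 = 38.15 µV.
Input sits at 206384.398 steps above V_low.
Floor → code 206384.

code 206384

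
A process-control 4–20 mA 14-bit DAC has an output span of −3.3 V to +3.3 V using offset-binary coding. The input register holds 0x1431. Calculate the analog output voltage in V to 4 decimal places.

LSB = 6.6 V / 2^14 = 402.83 µV.
Code 0x1431 = 5169 decimal.
V_out = (−3.3) + 5169 × 0.000402832 V = -1.21776 V.

-1.2178 V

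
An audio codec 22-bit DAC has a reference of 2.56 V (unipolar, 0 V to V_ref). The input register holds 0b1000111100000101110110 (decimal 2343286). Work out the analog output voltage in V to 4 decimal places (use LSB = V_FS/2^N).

1.4302 V

LSB = 2.56 V / 2^22 = 0.61 µV.
Code 0b1000111100000101110110 = 2343286 decimal.
V_out = 0 + 2343286 × 6.10352e-07 V = 1.43023 V.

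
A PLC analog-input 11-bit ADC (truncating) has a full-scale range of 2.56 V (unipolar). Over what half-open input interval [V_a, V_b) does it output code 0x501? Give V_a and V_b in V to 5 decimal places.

[1.60125 V, 1.60250 V)

LSB = 2.56/2^11 = 1.250 mV.
Code 0x501 = 1281 decimal.
V_a = V_low + 1281·LSB = 1.60125 V; V_b = V_low + 1282·LSB = 1.6025 V.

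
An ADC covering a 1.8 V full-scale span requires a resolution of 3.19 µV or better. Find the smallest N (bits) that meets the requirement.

Number of steps required ≥ 1.8 V / 3.19 µV = 564263.32.
Need 2^N ≥ 564263.32; 2^19 = 524288, 2^20 = 1048576.
Minimum N = 20.

20 bits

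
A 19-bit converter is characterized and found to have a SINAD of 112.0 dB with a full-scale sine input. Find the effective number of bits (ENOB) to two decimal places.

18.31 bits

ENOB = (SINAD − 1.76) / 6.02 = (112.0 − 1.76)/6.02 = 18.312.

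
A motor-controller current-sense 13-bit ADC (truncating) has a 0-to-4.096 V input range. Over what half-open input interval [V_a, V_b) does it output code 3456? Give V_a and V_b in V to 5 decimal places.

LSB = 4.096/2^13 = 0.500 mV.
V_a = V_low + 3456·LSB = 1.728 V; V_b = V_low + 3457·LSB = 1.7285 V.

[1.72800 V, 1.72850 V)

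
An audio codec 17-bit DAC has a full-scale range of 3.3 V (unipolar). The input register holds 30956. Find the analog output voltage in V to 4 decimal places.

0.7794 V

LSB = 3.3 V / 2^17 = 25.18 µV.
V_out = 0 + 30956 × 2.5177e-05 V = 0.779379 V.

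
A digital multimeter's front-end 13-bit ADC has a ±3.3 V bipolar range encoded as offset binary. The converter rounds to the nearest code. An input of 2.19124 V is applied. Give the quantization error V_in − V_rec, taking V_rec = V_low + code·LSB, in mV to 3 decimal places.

-0.166 mV

LSB = 6.6/2^13 = 0.806 mV.
(V_in − V_low)/LSB = (2.19124 − (−3.3))/0.000805664 = 6815.7936 → code 6816 (round).
Code 6816 maps back to (−3.3) + 6816×0.000805664 V = 2.1914062 V.
V_in − V_rec = -0.00016625 V = -0.166 mV.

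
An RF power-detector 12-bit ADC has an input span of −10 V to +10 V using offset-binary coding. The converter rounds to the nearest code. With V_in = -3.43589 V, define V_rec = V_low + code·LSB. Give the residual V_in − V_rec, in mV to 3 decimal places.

1.610 mV

LSB = 20/2^12 = 4.883 mV.
(-3.43589 − (−10))/0.00488281 = 1344.3297; round gives code 1344.
Reconstructed: -3.4375 V.
Difference: 0.00161 V → 1.610 mV.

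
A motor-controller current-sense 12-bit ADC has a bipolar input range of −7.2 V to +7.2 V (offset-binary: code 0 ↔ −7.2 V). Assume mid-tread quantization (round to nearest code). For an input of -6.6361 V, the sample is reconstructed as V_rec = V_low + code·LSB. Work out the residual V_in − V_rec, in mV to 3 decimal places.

1.400 mV

Step size: 14.4 V ÷ 2^12 = 3.516 mV.
Scaled input = 160.3982 LSBs, so code = 160.
V_rec = (−7.2) + 160·0.00351563 = -6.6375 V.
Difference: 0.0014 V → 1.400 mV.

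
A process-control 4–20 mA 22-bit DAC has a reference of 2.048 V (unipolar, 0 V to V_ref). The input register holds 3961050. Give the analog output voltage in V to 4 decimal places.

1.9341 V

LSB = 2.048 V / 2^22 = 0.49 µV.
V_out = 0 + 3961050 × 4.88281e-07 V = 1.93411 V.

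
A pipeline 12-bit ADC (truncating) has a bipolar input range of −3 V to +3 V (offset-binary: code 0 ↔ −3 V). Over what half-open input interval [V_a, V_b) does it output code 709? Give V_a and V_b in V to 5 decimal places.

[-1.96143 V, -1.95996 V)

LSB = 6/2^12 = 1.465 mV.
V_a = V_low + 709·LSB = -1.96143 V; V_b = V_low + 710·LSB = -1.95996 V.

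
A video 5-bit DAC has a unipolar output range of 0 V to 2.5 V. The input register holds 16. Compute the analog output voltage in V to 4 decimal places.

LSB = 2.5 V / 2^5 = 78.125 mV.
V_out = 0 + 16 × 0.078125 V = 1.25 V.

1.2500 V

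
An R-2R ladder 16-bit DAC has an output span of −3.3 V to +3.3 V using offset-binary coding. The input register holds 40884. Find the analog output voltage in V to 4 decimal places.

0.8173 V

LSB = 6.6 V / 2^16 = 100.71 µV.
V_out = (−3.3) + 40884 × 0.000100708 V = 0.817346 V.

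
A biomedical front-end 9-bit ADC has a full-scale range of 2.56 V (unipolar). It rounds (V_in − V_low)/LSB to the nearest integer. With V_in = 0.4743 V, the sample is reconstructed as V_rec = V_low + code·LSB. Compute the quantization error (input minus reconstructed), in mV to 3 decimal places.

-0.700 mV

One LSB is 2.56 V / 512 = 5.000 mV.
(V_in − V_low)/LSB = (0.4743 − 0)/0.005 = 94.8600 → code 95 (round).
Reconstructed: 0.475 V.
V_in − V_rec = -0.0007 V = -0.700 mV.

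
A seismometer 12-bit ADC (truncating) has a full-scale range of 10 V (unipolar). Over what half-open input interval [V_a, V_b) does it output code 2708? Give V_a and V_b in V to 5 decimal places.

[6.61133 V, 6.61377 V)

LSB = 10/2^12 = 2.441 mV.
V_a = V_low + 2708·LSB = 6.61133 V; V_b = V_low + 2709·LSB = 6.61377 V.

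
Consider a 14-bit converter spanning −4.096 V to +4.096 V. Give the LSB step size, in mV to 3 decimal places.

0.500 mV

Full-scale span = 8.192 V.
LSB = 8.192 / 2^14 = 8.192 / 16384 = 0.0005 V = 0.500 mV.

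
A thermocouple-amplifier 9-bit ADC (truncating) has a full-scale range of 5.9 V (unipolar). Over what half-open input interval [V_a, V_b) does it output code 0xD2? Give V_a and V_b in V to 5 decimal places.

[2.41992 V, 2.43145 V)

LSB = 5.9/2^9 = 11.523 mV.
Code 0xD2 = 210 decimal.
V_a = V_low + 210·LSB = 2.41992 V; V_b = V_low + 211·LSB = 2.43145 V.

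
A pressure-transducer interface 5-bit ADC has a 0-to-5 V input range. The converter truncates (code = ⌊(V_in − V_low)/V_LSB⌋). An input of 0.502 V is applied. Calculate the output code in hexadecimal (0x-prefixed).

code 0x3 (decimal 3)

With 32 levels over 5 V, one step is 156.250 mV.
Input sits at 3.213 steps above V_low.
Floor → code 3.
In hexadecimal (0x-prefixed): 0x3.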